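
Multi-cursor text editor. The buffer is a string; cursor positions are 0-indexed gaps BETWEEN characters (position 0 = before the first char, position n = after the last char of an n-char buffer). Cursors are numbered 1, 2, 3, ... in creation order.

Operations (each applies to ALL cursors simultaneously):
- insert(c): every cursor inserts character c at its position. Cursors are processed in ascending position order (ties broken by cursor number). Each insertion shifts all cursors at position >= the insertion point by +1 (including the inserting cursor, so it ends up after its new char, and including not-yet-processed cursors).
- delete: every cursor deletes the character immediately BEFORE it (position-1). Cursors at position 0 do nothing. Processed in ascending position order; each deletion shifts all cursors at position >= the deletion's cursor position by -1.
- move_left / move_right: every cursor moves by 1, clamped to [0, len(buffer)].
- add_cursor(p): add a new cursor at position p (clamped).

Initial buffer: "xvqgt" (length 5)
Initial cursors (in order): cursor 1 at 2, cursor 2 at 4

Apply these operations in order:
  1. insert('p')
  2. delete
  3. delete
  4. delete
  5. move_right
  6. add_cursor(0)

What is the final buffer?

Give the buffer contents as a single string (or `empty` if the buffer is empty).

After op 1 (insert('p')): buffer="xvpqgpt" (len 7), cursors c1@3 c2@6, authorship ..1..2.
After op 2 (delete): buffer="xvqgt" (len 5), cursors c1@2 c2@4, authorship .....
After op 3 (delete): buffer="xqt" (len 3), cursors c1@1 c2@2, authorship ...
After op 4 (delete): buffer="t" (len 1), cursors c1@0 c2@0, authorship .
After op 5 (move_right): buffer="t" (len 1), cursors c1@1 c2@1, authorship .
After op 6 (add_cursor(0)): buffer="t" (len 1), cursors c3@0 c1@1 c2@1, authorship .

Answer: t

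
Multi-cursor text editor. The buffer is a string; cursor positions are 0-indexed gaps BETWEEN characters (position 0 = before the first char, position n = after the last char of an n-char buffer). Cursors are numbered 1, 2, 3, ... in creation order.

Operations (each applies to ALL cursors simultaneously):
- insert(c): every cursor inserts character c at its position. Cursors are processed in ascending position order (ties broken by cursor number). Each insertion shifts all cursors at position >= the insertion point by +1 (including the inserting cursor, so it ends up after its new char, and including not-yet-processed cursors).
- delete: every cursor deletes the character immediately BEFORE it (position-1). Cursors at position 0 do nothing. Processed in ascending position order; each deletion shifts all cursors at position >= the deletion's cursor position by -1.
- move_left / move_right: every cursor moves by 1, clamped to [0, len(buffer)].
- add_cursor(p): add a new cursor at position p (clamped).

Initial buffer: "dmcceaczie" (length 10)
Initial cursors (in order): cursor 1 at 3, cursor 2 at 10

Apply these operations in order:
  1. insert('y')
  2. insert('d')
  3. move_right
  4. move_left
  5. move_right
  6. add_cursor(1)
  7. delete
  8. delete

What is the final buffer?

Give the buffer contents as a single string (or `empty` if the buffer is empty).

After op 1 (insert('y')): buffer="dmcyceacziey" (len 12), cursors c1@4 c2@12, authorship ...1.......2
After op 2 (insert('d')): buffer="dmcydceaczieyd" (len 14), cursors c1@5 c2@14, authorship ...11.......22
After op 3 (move_right): buffer="dmcydceaczieyd" (len 14), cursors c1@6 c2@14, authorship ...11.......22
After op 4 (move_left): buffer="dmcydceaczieyd" (len 14), cursors c1@5 c2@13, authorship ...11.......22
After op 5 (move_right): buffer="dmcydceaczieyd" (len 14), cursors c1@6 c2@14, authorship ...11.......22
After op 6 (add_cursor(1)): buffer="dmcydceaczieyd" (len 14), cursors c3@1 c1@6 c2@14, authorship ...11.......22
After op 7 (delete): buffer="mcydeacziey" (len 11), cursors c3@0 c1@4 c2@11, authorship ..11......2
After op 8 (delete): buffer="mcyeaczie" (len 9), cursors c3@0 c1@3 c2@9, authorship ..1......

Answer: mcyeaczie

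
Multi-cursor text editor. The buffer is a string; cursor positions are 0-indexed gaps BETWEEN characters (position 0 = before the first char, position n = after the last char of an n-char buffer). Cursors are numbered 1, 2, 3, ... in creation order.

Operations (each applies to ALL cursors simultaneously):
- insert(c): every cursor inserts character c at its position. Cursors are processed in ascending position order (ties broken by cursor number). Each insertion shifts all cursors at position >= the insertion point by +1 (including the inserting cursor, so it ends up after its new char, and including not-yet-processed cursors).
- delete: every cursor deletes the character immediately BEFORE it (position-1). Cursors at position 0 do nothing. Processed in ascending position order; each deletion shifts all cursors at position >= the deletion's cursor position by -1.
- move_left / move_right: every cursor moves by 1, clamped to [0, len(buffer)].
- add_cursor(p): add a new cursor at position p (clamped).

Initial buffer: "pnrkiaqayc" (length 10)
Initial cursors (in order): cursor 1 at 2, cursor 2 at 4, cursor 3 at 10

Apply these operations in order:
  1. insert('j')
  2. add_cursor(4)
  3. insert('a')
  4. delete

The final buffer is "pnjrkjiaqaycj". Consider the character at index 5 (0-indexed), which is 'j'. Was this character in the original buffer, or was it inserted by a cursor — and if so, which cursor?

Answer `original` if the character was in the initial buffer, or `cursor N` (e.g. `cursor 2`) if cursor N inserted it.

After op 1 (insert('j')): buffer="pnjrkjiaqaycj" (len 13), cursors c1@3 c2@6 c3@13, authorship ..1..2......3
After op 2 (add_cursor(4)): buffer="pnjrkjiaqaycj" (len 13), cursors c1@3 c4@4 c2@6 c3@13, authorship ..1..2......3
After op 3 (insert('a')): buffer="pnjarakjaiaqaycja" (len 17), cursors c1@4 c4@6 c2@9 c3@17, authorship ..11.4.22......33
After op 4 (delete): buffer="pnjrkjiaqaycj" (len 13), cursors c1@3 c4@4 c2@6 c3@13, authorship ..1..2......3
Authorship (.=original, N=cursor N): . . 1 . . 2 . . . . . . 3
Index 5: author = 2

Answer: cursor 2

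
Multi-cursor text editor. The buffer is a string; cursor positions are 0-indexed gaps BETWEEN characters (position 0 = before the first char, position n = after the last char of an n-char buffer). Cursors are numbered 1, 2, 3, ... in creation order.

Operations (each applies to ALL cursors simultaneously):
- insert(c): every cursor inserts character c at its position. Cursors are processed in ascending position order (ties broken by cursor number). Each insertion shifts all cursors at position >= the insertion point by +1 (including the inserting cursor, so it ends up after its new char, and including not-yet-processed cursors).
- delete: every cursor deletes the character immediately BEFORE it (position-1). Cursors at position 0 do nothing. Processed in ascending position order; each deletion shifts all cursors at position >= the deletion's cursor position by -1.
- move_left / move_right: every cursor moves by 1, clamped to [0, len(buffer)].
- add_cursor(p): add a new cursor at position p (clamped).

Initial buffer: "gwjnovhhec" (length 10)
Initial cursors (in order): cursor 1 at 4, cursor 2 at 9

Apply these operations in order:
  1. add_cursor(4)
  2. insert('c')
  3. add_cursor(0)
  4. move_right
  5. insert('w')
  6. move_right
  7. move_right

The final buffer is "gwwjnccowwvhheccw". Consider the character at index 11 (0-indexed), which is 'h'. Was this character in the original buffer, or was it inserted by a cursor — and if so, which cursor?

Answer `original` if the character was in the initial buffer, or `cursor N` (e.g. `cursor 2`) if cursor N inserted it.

After op 1 (add_cursor(4)): buffer="gwjnovhhec" (len 10), cursors c1@4 c3@4 c2@9, authorship ..........
After op 2 (insert('c')): buffer="gwjnccovhhecc" (len 13), cursors c1@6 c3@6 c2@12, authorship ....13.....2.
After op 3 (add_cursor(0)): buffer="gwjnccovhhecc" (len 13), cursors c4@0 c1@6 c3@6 c2@12, authorship ....13.....2.
After op 4 (move_right): buffer="gwjnccovhhecc" (len 13), cursors c4@1 c1@7 c3@7 c2@13, authorship ....13.....2.
After op 5 (insert('w')): buffer="gwwjnccowwvhheccw" (len 17), cursors c4@2 c1@10 c3@10 c2@17, authorship .4...13.13....2.2
After op 6 (move_right): buffer="gwwjnccowwvhheccw" (len 17), cursors c4@3 c1@11 c3@11 c2@17, authorship .4...13.13....2.2
After op 7 (move_right): buffer="gwwjnccowwvhheccw" (len 17), cursors c4@4 c1@12 c3@12 c2@17, authorship .4...13.13....2.2
Authorship (.=original, N=cursor N): . 4 . . . 1 3 . 1 3 . . . . 2 . 2
Index 11: author = original

Answer: original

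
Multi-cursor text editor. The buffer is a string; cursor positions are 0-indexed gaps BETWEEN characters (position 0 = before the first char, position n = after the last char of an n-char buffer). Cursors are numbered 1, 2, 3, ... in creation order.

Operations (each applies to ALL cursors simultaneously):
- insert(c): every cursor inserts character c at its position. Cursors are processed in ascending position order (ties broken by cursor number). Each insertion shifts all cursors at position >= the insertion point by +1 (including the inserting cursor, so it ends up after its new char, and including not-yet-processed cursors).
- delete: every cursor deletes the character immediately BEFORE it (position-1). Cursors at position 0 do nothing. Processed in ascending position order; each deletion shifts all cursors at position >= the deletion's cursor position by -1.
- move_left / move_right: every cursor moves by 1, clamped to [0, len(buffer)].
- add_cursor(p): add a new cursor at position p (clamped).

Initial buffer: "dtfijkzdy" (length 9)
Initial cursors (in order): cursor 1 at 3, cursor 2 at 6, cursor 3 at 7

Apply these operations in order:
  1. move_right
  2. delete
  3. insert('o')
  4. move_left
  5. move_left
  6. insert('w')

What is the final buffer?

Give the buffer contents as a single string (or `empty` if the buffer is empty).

Answer: dtwfojkwwooy

Derivation:
After op 1 (move_right): buffer="dtfijkzdy" (len 9), cursors c1@4 c2@7 c3@8, authorship .........
After op 2 (delete): buffer="dtfjky" (len 6), cursors c1@3 c2@5 c3@5, authorship ......
After op 3 (insert('o')): buffer="dtfojkooy" (len 9), cursors c1@4 c2@8 c3@8, authorship ...1..23.
After op 4 (move_left): buffer="dtfojkooy" (len 9), cursors c1@3 c2@7 c3@7, authorship ...1..23.
After op 5 (move_left): buffer="dtfojkooy" (len 9), cursors c1@2 c2@6 c3@6, authorship ...1..23.
After op 6 (insert('w')): buffer="dtwfojkwwooy" (len 12), cursors c1@3 c2@9 c3@9, authorship ..1.1..2323.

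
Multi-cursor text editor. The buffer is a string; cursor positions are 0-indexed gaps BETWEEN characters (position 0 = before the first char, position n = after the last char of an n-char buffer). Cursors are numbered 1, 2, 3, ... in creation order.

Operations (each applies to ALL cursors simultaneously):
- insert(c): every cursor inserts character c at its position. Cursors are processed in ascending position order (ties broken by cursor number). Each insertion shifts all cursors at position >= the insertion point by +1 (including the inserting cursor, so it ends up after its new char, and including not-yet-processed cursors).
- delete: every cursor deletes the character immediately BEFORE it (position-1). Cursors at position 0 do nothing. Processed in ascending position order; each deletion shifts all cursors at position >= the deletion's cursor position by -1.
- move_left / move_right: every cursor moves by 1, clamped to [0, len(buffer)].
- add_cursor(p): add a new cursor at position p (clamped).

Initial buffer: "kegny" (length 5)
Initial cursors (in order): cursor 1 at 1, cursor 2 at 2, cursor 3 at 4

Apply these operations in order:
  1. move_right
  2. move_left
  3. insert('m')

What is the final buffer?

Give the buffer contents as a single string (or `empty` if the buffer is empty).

After op 1 (move_right): buffer="kegny" (len 5), cursors c1@2 c2@3 c3@5, authorship .....
After op 2 (move_left): buffer="kegny" (len 5), cursors c1@1 c2@2 c3@4, authorship .....
After op 3 (insert('m')): buffer="kmemgnmy" (len 8), cursors c1@2 c2@4 c3@7, authorship .1.2..3.

Answer: kmemgnmy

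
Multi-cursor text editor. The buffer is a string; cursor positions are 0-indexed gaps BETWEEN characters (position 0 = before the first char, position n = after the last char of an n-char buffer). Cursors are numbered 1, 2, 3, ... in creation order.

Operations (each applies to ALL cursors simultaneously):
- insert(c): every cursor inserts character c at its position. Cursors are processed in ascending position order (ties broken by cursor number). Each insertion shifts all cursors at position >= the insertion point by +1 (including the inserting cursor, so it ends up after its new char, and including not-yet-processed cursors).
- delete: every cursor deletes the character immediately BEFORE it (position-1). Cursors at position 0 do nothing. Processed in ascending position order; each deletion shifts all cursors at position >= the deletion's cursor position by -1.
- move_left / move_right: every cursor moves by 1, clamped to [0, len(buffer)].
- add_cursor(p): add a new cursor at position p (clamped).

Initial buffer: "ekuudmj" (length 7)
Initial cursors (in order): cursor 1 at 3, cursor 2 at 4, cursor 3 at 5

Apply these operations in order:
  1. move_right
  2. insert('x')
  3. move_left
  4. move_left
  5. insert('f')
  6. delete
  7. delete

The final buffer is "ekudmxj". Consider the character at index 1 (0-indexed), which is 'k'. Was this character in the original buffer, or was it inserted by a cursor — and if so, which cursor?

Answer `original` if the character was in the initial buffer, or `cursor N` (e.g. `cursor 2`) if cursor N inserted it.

After op 1 (move_right): buffer="ekuudmj" (len 7), cursors c1@4 c2@5 c3@6, authorship .......
After op 2 (insert('x')): buffer="ekuuxdxmxj" (len 10), cursors c1@5 c2@7 c3@9, authorship ....1.2.3.
After op 3 (move_left): buffer="ekuuxdxmxj" (len 10), cursors c1@4 c2@6 c3@8, authorship ....1.2.3.
After op 4 (move_left): buffer="ekuuxdxmxj" (len 10), cursors c1@3 c2@5 c3@7, authorship ....1.2.3.
After op 5 (insert('f')): buffer="ekufuxfdxfmxj" (len 13), cursors c1@4 c2@7 c3@10, authorship ...1.12.23.3.
After op 6 (delete): buffer="ekuuxdxmxj" (len 10), cursors c1@3 c2@5 c3@7, authorship ....1.2.3.
After op 7 (delete): buffer="ekudmxj" (len 7), cursors c1@2 c2@3 c3@4, authorship .....3.
Authorship (.=original, N=cursor N): . . . . . 3 .
Index 1: author = original

Answer: original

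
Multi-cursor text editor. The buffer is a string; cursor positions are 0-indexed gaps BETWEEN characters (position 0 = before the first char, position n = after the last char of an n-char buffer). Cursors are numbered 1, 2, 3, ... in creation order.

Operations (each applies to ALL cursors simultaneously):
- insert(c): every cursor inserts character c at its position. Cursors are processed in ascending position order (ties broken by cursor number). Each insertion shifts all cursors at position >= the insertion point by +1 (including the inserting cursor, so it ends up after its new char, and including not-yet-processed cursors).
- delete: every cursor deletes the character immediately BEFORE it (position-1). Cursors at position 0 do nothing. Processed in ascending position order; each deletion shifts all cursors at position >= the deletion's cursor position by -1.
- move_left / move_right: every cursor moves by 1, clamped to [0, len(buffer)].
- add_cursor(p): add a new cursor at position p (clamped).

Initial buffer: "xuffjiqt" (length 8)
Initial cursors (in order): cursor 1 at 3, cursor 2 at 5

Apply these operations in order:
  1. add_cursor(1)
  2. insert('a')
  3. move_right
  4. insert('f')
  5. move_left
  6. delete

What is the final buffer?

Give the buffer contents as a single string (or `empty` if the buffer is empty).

Answer: xaffafjafqt

Derivation:
After op 1 (add_cursor(1)): buffer="xuffjiqt" (len 8), cursors c3@1 c1@3 c2@5, authorship ........
After op 2 (insert('a')): buffer="xaufafjaiqt" (len 11), cursors c3@2 c1@5 c2@8, authorship .3..1..2...
After op 3 (move_right): buffer="xaufafjaiqt" (len 11), cursors c3@3 c1@6 c2@9, authorship .3..1..2...
After op 4 (insert('f')): buffer="xauffaffjaifqt" (len 14), cursors c3@4 c1@8 c2@12, authorship .3.3.1.1.2.2..
After op 5 (move_left): buffer="xauffaffjaifqt" (len 14), cursors c3@3 c1@7 c2@11, authorship .3.3.1.1.2.2..
After op 6 (delete): buffer="xaffafjafqt" (len 11), cursors c3@2 c1@5 c2@8, authorship .33.11.22..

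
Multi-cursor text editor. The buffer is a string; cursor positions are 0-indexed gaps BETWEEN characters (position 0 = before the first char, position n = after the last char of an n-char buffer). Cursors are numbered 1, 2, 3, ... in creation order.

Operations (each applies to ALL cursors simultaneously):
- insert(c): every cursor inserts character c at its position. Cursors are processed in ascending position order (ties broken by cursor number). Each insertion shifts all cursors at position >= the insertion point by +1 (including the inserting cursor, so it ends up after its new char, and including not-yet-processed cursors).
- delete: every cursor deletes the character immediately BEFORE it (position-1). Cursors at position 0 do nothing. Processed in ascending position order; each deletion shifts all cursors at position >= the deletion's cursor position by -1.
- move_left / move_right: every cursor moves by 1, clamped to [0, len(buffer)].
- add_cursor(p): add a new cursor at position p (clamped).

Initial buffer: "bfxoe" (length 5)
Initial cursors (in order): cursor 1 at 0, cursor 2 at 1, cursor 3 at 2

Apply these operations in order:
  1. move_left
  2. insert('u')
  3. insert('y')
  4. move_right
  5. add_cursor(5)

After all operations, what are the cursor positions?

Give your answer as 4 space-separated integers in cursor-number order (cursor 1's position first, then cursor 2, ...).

Answer: 5 5 8 5

Derivation:
After op 1 (move_left): buffer="bfxoe" (len 5), cursors c1@0 c2@0 c3@1, authorship .....
After op 2 (insert('u')): buffer="uubufxoe" (len 8), cursors c1@2 c2@2 c3@4, authorship 12.3....
After op 3 (insert('y')): buffer="uuyybuyfxoe" (len 11), cursors c1@4 c2@4 c3@7, authorship 1212.33....
After op 4 (move_right): buffer="uuyybuyfxoe" (len 11), cursors c1@5 c2@5 c3@8, authorship 1212.33....
After op 5 (add_cursor(5)): buffer="uuyybuyfxoe" (len 11), cursors c1@5 c2@5 c4@5 c3@8, authorship 1212.33....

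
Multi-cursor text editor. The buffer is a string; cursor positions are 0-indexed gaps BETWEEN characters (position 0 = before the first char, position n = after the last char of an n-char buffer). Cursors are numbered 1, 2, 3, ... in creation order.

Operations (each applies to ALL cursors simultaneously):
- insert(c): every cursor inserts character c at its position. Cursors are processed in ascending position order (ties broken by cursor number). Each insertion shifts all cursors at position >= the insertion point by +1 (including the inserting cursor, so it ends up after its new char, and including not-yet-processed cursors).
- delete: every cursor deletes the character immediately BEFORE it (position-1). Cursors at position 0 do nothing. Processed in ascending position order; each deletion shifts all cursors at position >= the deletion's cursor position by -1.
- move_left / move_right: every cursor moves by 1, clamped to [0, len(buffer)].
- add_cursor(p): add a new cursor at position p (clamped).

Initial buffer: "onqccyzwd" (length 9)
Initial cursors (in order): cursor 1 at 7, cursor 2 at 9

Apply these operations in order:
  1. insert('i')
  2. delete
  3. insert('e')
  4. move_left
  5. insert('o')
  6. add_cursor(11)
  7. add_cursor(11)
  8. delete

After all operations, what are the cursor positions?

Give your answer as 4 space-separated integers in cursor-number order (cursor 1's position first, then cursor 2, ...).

Answer: 7 8 8 8

Derivation:
After op 1 (insert('i')): buffer="onqccyziwdi" (len 11), cursors c1@8 c2@11, authorship .......1..2
After op 2 (delete): buffer="onqccyzwd" (len 9), cursors c1@7 c2@9, authorship .........
After op 3 (insert('e')): buffer="onqccyzewde" (len 11), cursors c1@8 c2@11, authorship .......1..2
After op 4 (move_left): buffer="onqccyzewde" (len 11), cursors c1@7 c2@10, authorship .......1..2
After op 5 (insert('o')): buffer="onqccyzoewdoe" (len 13), cursors c1@8 c2@12, authorship .......11..22
After op 6 (add_cursor(11)): buffer="onqccyzoewdoe" (len 13), cursors c1@8 c3@11 c2@12, authorship .......11..22
After op 7 (add_cursor(11)): buffer="onqccyzoewdoe" (len 13), cursors c1@8 c3@11 c4@11 c2@12, authorship .......11..22
After op 8 (delete): buffer="onqccyzee" (len 9), cursors c1@7 c2@8 c3@8 c4@8, authorship .......12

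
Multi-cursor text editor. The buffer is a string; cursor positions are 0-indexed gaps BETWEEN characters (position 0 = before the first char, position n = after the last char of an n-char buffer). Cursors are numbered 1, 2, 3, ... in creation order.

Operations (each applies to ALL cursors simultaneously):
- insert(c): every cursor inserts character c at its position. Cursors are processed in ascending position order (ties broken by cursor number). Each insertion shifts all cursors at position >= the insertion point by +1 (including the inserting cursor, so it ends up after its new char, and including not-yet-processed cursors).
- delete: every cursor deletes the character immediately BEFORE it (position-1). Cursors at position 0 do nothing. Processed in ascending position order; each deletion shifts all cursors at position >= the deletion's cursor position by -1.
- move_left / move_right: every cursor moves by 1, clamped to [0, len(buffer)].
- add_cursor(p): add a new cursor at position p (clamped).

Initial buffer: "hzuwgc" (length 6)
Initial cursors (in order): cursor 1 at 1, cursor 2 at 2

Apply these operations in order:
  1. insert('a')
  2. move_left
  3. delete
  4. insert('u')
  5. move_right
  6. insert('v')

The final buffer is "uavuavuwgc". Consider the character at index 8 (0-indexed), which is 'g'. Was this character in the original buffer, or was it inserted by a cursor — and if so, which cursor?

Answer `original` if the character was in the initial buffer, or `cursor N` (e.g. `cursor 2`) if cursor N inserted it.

Answer: original

Derivation:
After op 1 (insert('a')): buffer="hazauwgc" (len 8), cursors c1@2 c2@4, authorship .1.2....
After op 2 (move_left): buffer="hazauwgc" (len 8), cursors c1@1 c2@3, authorship .1.2....
After op 3 (delete): buffer="aauwgc" (len 6), cursors c1@0 c2@1, authorship 12....
After op 4 (insert('u')): buffer="uauauwgc" (len 8), cursors c1@1 c2@3, authorship 1122....
After op 5 (move_right): buffer="uauauwgc" (len 8), cursors c1@2 c2@4, authorship 1122....
After op 6 (insert('v')): buffer="uavuavuwgc" (len 10), cursors c1@3 c2@6, authorship 111222....
Authorship (.=original, N=cursor N): 1 1 1 2 2 2 . . . .
Index 8: author = original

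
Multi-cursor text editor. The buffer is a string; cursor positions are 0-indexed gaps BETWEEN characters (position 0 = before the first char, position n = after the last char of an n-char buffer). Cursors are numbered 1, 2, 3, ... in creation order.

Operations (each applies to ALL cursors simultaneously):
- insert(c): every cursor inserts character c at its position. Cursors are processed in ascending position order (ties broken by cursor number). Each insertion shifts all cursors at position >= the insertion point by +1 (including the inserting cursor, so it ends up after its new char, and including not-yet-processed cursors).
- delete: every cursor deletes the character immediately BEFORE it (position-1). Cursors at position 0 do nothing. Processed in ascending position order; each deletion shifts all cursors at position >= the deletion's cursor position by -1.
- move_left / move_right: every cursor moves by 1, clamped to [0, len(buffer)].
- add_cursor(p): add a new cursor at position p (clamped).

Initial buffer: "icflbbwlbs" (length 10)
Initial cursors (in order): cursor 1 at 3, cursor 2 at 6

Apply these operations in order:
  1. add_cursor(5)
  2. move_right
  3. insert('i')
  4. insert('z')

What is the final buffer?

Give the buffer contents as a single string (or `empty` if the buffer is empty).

After op 1 (add_cursor(5)): buffer="icflbbwlbs" (len 10), cursors c1@3 c3@5 c2@6, authorship ..........
After op 2 (move_right): buffer="icflbbwlbs" (len 10), cursors c1@4 c3@6 c2@7, authorship ..........
After op 3 (insert('i')): buffer="icflibbiwilbs" (len 13), cursors c1@5 c3@8 c2@10, authorship ....1..3.2...
After op 4 (insert('z')): buffer="icflizbbizwizlbs" (len 16), cursors c1@6 c3@10 c2@13, authorship ....11..33.22...

Answer: icflizbbizwizlbs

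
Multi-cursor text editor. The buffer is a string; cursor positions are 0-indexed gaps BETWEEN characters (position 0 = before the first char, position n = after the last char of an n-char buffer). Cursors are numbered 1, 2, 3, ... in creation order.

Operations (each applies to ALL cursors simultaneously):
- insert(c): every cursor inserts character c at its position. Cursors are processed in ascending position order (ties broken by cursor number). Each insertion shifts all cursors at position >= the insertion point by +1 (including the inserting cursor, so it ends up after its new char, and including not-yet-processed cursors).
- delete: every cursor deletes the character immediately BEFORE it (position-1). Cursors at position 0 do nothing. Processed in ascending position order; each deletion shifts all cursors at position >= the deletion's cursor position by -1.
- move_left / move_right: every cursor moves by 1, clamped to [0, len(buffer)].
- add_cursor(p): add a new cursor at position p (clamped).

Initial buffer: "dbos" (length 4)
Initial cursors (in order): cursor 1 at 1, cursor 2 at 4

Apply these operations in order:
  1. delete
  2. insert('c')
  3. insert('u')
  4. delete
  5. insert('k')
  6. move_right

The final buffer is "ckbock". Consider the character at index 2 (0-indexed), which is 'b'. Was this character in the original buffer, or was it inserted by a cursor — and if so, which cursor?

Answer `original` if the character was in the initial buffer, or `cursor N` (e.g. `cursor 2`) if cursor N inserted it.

After op 1 (delete): buffer="bo" (len 2), cursors c1@0 c2@2, authorship ..
After op 2 (insert('c')): buffer="cboc" (len 4), cursors c1@1 c2@4, authorship 1..2
After op 3 (insert('u')): buffer="cubocu" (len 6), cursors c1@2 c2@6, authorship 11..22
After op 4 (delete): buffer="cboc" (len 4), cursors c1@1 c2@4, authorship 1..2
After op 5 (insert('k')): buffer="ckbock" (len 6), cursors c1@2 c2@6, authorship 11..22
After op 6 (move_right): buffer="ckbock" (len 6), cursors c1@3 c2@6, authorship 11..22
Authorship (.=original, N=cursor N): 1 1 . . 2 2
Index 2: author = original

Answer: original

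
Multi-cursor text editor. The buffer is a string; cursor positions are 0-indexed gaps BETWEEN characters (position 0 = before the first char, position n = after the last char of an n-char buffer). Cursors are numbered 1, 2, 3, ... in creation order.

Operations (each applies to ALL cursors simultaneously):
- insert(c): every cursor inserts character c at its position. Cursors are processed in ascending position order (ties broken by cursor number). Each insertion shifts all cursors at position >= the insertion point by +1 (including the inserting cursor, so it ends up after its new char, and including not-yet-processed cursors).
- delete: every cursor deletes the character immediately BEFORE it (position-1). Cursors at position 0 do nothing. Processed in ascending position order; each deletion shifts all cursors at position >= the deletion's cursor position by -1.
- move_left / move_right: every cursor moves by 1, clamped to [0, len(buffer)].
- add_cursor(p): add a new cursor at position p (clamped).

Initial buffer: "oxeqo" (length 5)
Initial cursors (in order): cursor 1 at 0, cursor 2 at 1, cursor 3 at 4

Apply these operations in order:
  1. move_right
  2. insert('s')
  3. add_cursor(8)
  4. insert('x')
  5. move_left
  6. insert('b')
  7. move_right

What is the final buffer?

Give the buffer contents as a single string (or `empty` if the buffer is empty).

Answer: osbxxsbxeqosxbbx

Derivation:
After op 1 (move_right): buffer="oxeqo" (len 5), cursors c1@1 c2@2 c3@5, authorship .....
After op 2 (insert('s')): buffer="osxseqos" (len 8), cursors c1@2 c2@4 c3@8, authorship .1.2...3
After op 3 (add_cursor(8)): buffer="osxseqos" (len 8), cursors c1@2 c2@4 c3@8 c4@8, authorship .1.2...3
After op 4 (insert('x')): buffer="osxxsxeqosxx" (len 12), cursors c1@3 c2@6 c3@12 c4@12, authorship .11.22...334
After op 5 (move_left): buffer="osxxsxeqosxx" (len 12), cursors c1@2 c2@5 c3@11 c4@11, authorship .11.22...334
After op 6 (insert('b')): buffer="osbxxsbxeqosxbbx" (len 16), cursors c1@3 c2@7 c3@15 c4@15, authorship .111.222...33344
After op 7 (move_right): buffer="osbxxsbxeqosxbbx" (len 16), cursors c1@4 c2@8 c3@16 c4@16, authorship .111.222...33344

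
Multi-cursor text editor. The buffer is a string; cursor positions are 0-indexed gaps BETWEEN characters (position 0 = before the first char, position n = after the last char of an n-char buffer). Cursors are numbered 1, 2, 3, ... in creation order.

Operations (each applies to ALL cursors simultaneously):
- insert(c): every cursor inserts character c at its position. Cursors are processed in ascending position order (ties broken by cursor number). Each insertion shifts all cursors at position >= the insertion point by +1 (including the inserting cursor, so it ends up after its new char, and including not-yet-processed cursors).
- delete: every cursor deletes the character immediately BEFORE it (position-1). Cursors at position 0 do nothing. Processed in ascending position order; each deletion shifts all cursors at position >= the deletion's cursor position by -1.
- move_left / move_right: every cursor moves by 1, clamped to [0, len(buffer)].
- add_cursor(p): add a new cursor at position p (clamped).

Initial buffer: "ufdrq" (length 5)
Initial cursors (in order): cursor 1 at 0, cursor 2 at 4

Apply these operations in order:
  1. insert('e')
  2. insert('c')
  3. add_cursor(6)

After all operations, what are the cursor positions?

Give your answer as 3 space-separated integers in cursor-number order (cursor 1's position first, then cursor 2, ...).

Answer: 2 8 6

Derivation:
After op 1 (insert('e')): buffer="eufdreq" (len 7), cursors c1@1 c2@6, authorship 1....2.
After op 2 (insert('c')): buffer="ecufdrecq" (len 9), cursors c1@2 c2@8, authorship 11....22.
After op 3 (add_cursor(6)): buffer="ecufdrecq" (len 9), cursors c1@2 c3@6 c2@8, authorship 11....22.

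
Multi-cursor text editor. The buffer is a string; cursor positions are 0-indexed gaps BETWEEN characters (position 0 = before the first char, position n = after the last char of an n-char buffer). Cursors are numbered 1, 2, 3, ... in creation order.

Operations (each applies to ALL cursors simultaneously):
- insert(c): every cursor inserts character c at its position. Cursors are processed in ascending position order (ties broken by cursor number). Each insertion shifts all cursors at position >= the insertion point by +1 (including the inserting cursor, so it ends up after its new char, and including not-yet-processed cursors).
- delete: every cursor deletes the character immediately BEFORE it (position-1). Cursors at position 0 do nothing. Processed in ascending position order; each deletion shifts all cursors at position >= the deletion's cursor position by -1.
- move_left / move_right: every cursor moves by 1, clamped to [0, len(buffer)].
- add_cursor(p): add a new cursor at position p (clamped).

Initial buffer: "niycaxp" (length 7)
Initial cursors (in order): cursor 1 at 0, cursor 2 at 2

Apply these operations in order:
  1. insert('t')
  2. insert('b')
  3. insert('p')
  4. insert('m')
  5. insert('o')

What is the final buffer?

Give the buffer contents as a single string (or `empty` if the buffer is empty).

After op 1 (insert('t')): buffer="tnitycaxp" (len 9), cursors c1@1 c2@4, authorship 1..2.....
After op 2 (insert('b')): buffer="tbnitbycaxp" (len 11), cursors c1@2 c2@6, authorship 11..22.....
After op 3 (insert('p')): buffer="tbpnitbpycaxp" (len 13), cursors c1@3 c2@8, authorship 111..222.....
After op 4 (insert('m')): buffer="tbpmnitbpmycaxp" (len 15), cursors c1@4 c2@10, authorship 1111..2222.....
After op 5 (insert('o')): buffer="tbpmonitbpmoycaxp" (len 17), cursors c1@5 c2@12, authorship 11111..22222.....

Answer: tbpmonitbpmoycaxp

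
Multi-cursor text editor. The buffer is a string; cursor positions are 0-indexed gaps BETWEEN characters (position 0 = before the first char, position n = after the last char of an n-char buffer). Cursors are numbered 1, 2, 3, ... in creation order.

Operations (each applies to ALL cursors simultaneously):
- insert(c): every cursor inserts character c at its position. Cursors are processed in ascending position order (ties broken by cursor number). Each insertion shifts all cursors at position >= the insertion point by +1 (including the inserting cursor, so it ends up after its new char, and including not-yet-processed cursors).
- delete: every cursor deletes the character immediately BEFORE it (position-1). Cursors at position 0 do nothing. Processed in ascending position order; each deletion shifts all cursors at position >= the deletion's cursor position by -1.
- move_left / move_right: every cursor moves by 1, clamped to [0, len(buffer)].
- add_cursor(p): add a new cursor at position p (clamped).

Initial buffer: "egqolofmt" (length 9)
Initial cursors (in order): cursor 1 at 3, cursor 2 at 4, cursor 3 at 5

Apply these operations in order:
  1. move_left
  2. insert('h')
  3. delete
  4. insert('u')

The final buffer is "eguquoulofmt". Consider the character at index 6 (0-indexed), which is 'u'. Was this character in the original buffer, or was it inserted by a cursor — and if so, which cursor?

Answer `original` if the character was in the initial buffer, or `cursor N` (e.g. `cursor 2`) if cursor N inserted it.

Answer: cursor 3

Derivation:
After op 1 (move_left): buffer="egqolofmt" (len 9), cursors c1@2 c2@3 c3@4, authorship .........
After op 2 (insert('h')): buffer="eghqhohlofmt" (len 12), cursors c1@3 c2@5 c3@7, authorship ..1.2.3.....
After op 3 (delete): buffer="egqolofmt" (len 9), cursors c1@2 c2@3 c3@4, authorship .........
After op 4 (insert('u')): buffer="eguquoulofmt" (len 12), cursors c1@3 c2@5 c3@7, authorship ..1.2.3.....
Authorship (.=original, N=cursor N): . . 1 . 2 . 3 . . . . .
Index 6: author = 3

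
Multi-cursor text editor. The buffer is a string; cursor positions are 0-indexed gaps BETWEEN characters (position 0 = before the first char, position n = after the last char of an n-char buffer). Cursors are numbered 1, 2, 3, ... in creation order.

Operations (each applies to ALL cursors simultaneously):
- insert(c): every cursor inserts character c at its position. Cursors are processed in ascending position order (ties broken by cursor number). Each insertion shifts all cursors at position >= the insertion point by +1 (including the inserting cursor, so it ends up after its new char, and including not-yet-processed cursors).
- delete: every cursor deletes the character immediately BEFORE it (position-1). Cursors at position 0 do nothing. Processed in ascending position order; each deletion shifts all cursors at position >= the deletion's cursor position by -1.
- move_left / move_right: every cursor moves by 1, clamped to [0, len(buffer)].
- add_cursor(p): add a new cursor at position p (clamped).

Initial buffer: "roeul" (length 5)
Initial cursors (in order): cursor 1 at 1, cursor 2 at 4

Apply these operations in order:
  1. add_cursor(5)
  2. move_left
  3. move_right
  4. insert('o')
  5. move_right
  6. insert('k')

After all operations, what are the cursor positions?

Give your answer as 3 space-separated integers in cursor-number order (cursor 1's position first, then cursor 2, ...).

After op 1 (add_cursor(5)): buffer="roeul" (len 5), cursors c1@1 c2@4 c3@5, authorship .....
After op 2 (move_left): buffer="roeul" (len 5), cursors c1@0 c2@3 c3@4, authorship .....
After op 3 (move_right): buffer="roeul" (len 5), cursors c1@1 c2@4 c3@5, authorship .....
After op 4 (insert('o')): buffer="rooeuolo" (len 8), cursors c1@2 c2@6 c3@8, authorship .1...2.3
After op 5 (move_right): buffer="rooeuolo" (len 8), cursors c1@3 c2@7 c3@8, authorship .1...2.3
After op 6 (insert('k')): buffer="rookeuolkok" (len 11), cursors c1@4 c2@9 c3@11, authorship .1.1..2.233

Answer: 4 9 11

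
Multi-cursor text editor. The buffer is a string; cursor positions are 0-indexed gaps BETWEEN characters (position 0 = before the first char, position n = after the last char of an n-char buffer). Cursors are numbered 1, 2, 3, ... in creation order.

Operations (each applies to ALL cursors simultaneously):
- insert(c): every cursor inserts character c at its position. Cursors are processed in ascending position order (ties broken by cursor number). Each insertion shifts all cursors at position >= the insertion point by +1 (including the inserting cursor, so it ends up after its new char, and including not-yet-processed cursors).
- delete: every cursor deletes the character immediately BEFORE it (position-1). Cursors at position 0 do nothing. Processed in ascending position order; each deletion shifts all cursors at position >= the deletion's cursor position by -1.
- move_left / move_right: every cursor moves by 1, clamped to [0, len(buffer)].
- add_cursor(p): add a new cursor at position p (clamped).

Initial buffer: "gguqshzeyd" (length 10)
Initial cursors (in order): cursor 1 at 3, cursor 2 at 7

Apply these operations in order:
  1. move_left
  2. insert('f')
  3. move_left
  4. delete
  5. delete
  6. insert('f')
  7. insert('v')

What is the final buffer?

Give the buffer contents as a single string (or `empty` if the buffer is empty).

Answer: fvfuqfvfzeyd

Derivation:
After op 1 (move_left): buffer="gguqshzeyd" (len 10), cursors c1@2 c2@6, authorship ..........
After op 2 (insert('f')): buffer="ggfuqshfzeyd" (len 12), cursors c1@3 c2@8, authorship ..1....2....
After op 3 (move_left): buffer="ggfuqshfzeyd" (len 12), cursors c1@2 c2@7, authorship ..1....2....
After op 4 (delete): buffer="gfuqsfzeyd" (len 10), cursors c1@1 c2@5, authorship .1...2....
After op 5 (delete): buffer="fuqfzeyd" (len 8), cursors c1@0 c2@3, authorship 1..2....
After op 6 (insert('f')): buffer="ffuqffzeyd" (len 10), cursors c1@1 c2@5, authorship 11..22....
After op 7 (insert('v')): buffer="fvfuqfvfzeyd" (len 12), cursors c1@2 c2@7, authorship 111..222....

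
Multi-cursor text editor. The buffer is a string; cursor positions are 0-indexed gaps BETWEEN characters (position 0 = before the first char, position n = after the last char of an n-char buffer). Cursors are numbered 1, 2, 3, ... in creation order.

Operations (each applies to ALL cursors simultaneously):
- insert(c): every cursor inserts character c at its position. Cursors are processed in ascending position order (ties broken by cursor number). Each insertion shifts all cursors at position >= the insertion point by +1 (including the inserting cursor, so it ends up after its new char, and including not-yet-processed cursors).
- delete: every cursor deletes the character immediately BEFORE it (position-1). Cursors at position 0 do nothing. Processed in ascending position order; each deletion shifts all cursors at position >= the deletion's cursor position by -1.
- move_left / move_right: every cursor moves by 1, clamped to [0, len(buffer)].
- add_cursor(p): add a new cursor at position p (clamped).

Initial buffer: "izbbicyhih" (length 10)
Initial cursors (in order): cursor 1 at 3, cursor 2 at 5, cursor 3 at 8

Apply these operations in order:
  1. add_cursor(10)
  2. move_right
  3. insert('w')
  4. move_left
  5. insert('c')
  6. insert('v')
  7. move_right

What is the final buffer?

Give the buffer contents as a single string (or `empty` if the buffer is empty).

Answer: izbbcvwiccvwyhicvwhcvw

Derivation:
After op 1 (add_cursor(10)): buffer="izbbicyhih" (len 10), cursors c1@3 c2@5 c3@8 c4@10, authorship ..........
After op 2 (move_right): buffer="izbbicyhih" (len 10), cursors c1@4 c2@6 c3@9 c4@10, authorship ..........
After op 3 (insert('w')): buffer="izbbwicwyhiwhw" (len 14), cursors c1@5 c2@8 c3@12 c4@14, authorship ....1..2...3.4
After op 4 (move_left): buffer="izbbwicwyhiwhw" (len 14), cursors c1@4 c2@7 c3@11 c4@13, authorship ....1..2...3.4
After op 5 (insert('c')): buffer="izbbcwiccwyhicwhcw" (len 18), cursors c1@5 c2@9 c3@14 c4@17, authorship ....11..22...33.44
After op 6 (insert('v')): buffer="izbbcvwiccvwyhicvwhcvw" (len 22), cursors c1@6 c2@11 c3@17 c4@21, authorship ....111..222...333.444
After op 7 (move_right): buffer="izbbcvwiccvwyhicvwhcvw" (len 22), cursors c1@7 c2@12 c3@18 c4@22, authorship ....111..222...333.444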